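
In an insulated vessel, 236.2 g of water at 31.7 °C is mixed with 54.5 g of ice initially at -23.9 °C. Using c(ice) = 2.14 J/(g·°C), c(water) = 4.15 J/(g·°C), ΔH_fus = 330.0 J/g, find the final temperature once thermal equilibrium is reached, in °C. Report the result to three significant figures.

Heat to bring ice to 0 °C and melt it: q₁ = 54.5×2.14×23.9 + 54.5×330.0 = 20772 J
Heat the water can supply cooling to 0 °C: 236.2×4.15×31.7 = 31073.3 J > q₁, so all ice melts.
Energy balance: 236.2×4.15×(31.7 − T) = 20772 + 54.5×4.15×(T − 0)
980.23(31.7 − T) = 20772 + 226.175 T
31073.3 − 20772 = 1206.405 T
T = 10301.3 / 1206.405 = 8.539 °C

T_f = 8.54 °C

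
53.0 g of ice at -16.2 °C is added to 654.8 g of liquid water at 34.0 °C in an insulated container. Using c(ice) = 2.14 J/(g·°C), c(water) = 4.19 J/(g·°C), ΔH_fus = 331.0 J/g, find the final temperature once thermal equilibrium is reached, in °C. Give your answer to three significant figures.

T_f = 24.9 °C

Heat to bring ice to 0 °C and melt it: q₁ = 53.0×2.14×16.2 + 53.0×331.0 = 19380 J
Heat the water can supply cooling to 0 °C: 654.8×4.19×34.0 = 93282.8 J > q₁, so all ice melts.
Energy balance: 654.8×4.19×(34.0 − T) = 19380 + 53.0×4.19×(T − 0)
2743.612(34.0 − T) = 19380 + 222.07 T
93282.8 − 19380 = 2965.682 T
T = 73902.8 / 2965.682 = 24.92 °C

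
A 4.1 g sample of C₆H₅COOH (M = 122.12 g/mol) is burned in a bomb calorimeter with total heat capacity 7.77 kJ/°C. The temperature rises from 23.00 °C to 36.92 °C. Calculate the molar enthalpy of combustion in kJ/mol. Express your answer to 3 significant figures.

ΔH = -3220 kJ/mol

ΔT = 36.92 − 23.00 = 13.92 °C
q_cal = C_cal × ΔT = 7.77 × 13.92 = 108.1584 kJ
n = 4.1 / 122.12 = 0.03357 mol
q_rxn = −q_cal = -108.1584 kJ
ΔH = -108.1584 / 0.03357 = -3222 kJ/mol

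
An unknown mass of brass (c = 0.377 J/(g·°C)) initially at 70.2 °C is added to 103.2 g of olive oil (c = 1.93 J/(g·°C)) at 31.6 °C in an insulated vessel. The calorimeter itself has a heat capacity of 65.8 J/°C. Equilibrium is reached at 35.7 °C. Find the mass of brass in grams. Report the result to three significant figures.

m = 83.5 g

q_gained = (103.2 × 1.93 + 65.8) × (35.7 − 31.6) = 1086 J
q_lost = m × 0.377 × (70.2 − 35.7) = 13.0065 m
m = 1086 / 13.0065 = 83.5 g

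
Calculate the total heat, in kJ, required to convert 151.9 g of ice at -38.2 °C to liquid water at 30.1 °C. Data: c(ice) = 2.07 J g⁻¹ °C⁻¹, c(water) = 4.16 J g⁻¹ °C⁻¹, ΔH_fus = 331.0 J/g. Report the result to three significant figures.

q = 81.3 kJ

q1 (heat ice -38.2→0.0 °C): 151.9 × 2.07 × 38.2 = 12011 J
q2 (melt at 0 °C): 151.9 × 331.0 = 50279 J
q3 (heat water 0.0→30.1 °C): 151.9 × 4.16 × 30.1 = 19020 J
Total: 12011 + 50279 + 19020 = 81310 J = 81.3 kJ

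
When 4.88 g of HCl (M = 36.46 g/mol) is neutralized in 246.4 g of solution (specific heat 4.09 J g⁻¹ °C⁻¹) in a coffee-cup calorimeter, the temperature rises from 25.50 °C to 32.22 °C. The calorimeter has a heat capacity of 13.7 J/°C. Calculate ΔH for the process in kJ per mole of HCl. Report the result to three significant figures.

ΔH = -51.3 kJ/mol

|ΔT| = |32.22 − 25.50| = 6.72 °C
|q_surr| = (246.4 × 4.09 + 13.7) × 6.72 = 1021.476 × 6.72 = 6864 J
n(HCl) = 4.88 / 36.46 = 0.1338 mol
Temperature rose, so q_rxn = −|q_surr| = -6.864 kJ
ΔH = q_rxn / n = -51.30 kJ/mol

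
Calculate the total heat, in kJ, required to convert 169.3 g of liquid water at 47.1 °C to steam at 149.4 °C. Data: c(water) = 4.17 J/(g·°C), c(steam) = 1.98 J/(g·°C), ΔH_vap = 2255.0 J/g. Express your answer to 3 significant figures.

q = 436 kJ

q1 (heat water 47.1→100.0 °C): 169.3 × 4.17 × 52.9 = 37346 J
q2 (vaporize at 100 °C): 169.3 × 2255.0 = 381772 J
q3 (heat steam 100.0→149.4 °C): 169.3 × 1.98 × 49.4 = 16560 J
Total: 37346 + 381772 + 16560 = 435678 J = 436 kJ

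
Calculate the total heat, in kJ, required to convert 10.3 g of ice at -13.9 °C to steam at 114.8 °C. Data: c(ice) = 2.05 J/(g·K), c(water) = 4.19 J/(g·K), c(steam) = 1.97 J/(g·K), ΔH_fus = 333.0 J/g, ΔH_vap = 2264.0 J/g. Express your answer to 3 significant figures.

q = 31.7 kJ

q1 (heat ice -13.9→0.0 °C): 10.3 × 2.05 × 13.9 = 293 J
q2 (melt at 0 °C): 10.3 × 333.0 = 3430 J
q3 (heat water 0.0→100.0 °C): 10.3 × 4.19 × 100.0 = 4316 J
q4 (vaporize at 100 °C): 10.3 × 2264.0 = 23319 J
q5 (heat steam 100.0→114.8 °C): 10.3 × 1.97 × 14.8 = 300 J
Total: 293 + 3430 + 4316 + 23319 + 300 = 31658 J = 31.7 kJ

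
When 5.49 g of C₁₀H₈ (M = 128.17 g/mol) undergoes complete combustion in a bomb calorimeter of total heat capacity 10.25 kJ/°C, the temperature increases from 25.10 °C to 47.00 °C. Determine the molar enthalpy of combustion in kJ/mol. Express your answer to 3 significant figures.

ΔH = -5240 kJ/mol

ΔT = 47.00 − 25.10 = 21.90 °C
q_cal = C_cal × ΔT = 10.25 × 21.90 = 224.475 kJ
n = 5.49 / 128.17 = 0.04283 mol
q_rxn = −q_cal = -224.475 kJ
ΔH = -224.475 / 0.04283 = -5241 kJ/mol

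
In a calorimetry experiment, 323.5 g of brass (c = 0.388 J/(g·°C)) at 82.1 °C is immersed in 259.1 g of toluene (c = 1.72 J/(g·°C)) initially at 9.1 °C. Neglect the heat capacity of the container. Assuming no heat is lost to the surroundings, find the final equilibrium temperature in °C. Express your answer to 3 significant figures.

T_f = 25.1 °C

Heat lost by brass = heat gained by toluene.
(323.5)(0.388)(82.1 − T) = (259.1)(1.72)(T − 9.1)
125.518 (82.1 − T) = 445.652 (T − 9.1)
10305 − 125.518 T = 445.652 T − 4055.4
14360.4 = 571.170 T
T = 25.14 °C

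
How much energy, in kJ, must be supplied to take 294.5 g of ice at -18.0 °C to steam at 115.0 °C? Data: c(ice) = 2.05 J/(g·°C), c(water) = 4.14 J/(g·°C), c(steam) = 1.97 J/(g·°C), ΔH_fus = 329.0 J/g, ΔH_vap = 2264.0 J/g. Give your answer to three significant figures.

q = 905 kJ

q1 (heat ice -18.0→0.0 °C): 294.5 × 2.05 × 18.0 = 10867 J
q2 (melt at 0 °C): 294.5 × 329.0 = 96891 J
q3 (heat water 0.0→100.0 °C): 294.5 × 4.14 × 100.0 = 121923 J
q4 (vaporize at 100 °C): 294.5 × 2264.0 = 666748 J
q5 (heat steam 100.0→115.0 °C): 294.5 × 1.97 × 15.0 = 8702 J
Total: 10867 + 96891 + 121923 + 666748 + 8702 = 905131 J = 905 kJ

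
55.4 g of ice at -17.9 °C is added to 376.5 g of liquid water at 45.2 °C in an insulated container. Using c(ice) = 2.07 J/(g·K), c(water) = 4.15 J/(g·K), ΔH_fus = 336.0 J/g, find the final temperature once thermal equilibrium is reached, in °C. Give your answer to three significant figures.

Heat to bring ice to 0 °C and melt it: q₁ = 55.4×2.07×17.9 + 55.4×336.0 = 20667 J
Heat the water can supply cooling to 0 °C: 376.5×4.15×45.2 = 70623.9 J > q₁, so all ice melts.
Energy balance: 376.5×4.15×(45.2 − T) = 20667 + 55.4×4.15×(T − 0)
1562.475(45.2 − T) = 20667 + 229.91 T
70623.9 − 20667 = 1792.385 T
T = 49956.9 / 1792.385 = 27.87 °C

T_f = 27.9 °C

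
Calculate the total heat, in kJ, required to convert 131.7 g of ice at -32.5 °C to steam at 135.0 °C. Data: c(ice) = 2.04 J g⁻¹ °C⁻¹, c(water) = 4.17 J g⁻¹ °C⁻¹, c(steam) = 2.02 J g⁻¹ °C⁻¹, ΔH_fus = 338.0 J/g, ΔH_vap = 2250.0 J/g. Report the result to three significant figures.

q = 414 kJ

q1 (heat ice -32.5→0.0 °C): 131.7 × 2.04 × 32.5 = 8732 J
q2 (melt at 0 °C): 131.7 × 338.0 = 44515 J
q3 (heat water 0.0→100.0 °C): 131.7 × 4.17 × 100.0 = 54919 J
q4 (vaporize at 100 °C): 131.7 × 2250.0 = 296325 J
q5 (heat steam 100.0→135.0 °C): 131.7 × 2.02 × 35.0 = 9311 J
Total: 8732 + 44515 + 54919 + 296325 + 9311 = 413802 J = 414 kJ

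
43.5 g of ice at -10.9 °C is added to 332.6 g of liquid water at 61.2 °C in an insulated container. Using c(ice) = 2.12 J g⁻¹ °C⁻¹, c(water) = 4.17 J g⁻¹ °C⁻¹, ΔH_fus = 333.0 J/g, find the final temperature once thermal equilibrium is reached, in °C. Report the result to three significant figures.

Heat to bring ice to 0 °C and melt it: q₁ = 43.5×2.12×10.9 + 43.5×333.0 = 15491 J
Heat the water can supply cooling to 0 °C: 332.6×4.17×61.2 = 84880.9 J > q₁, so all ice melts.
Energy balance: 332.6×4.17×(61.2 − T) = 15491 + 43.5×4.17×(T − 0)
1386.942(61.2 − T) = 15491 + 181.395 T
84880.9 − 15491 = 1568.337 T
T = 69389.9 / 1568.337 = 44.24 °C

T_f = 44.2 °C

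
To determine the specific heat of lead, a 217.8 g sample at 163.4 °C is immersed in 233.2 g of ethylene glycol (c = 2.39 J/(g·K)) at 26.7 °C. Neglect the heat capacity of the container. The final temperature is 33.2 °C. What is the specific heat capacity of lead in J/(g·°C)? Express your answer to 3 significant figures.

q_gained = (233.2 × 2.39) × (33.2 − 26.7) = 3623 J
q_lost = 217.8 × c × (163.4 − 33.2) = 28357.56 c
Set equal: c = 3623 / 28357.56 = 0.128 J/(g·°C)

c = 0.128 J/(g·°C)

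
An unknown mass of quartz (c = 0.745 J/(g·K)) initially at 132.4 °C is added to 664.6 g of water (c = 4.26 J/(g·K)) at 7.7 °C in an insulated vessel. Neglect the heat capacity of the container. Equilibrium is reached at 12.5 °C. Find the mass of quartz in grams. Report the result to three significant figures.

m = 152 g

q_gained = (664.6 × 4.26) × (12.5 − 7.7) = 13590 J
q_lost = m × 0.745 × (132.4 − 12.5) = 89.3255 m
m = 13590 / 89.3255 = 152 g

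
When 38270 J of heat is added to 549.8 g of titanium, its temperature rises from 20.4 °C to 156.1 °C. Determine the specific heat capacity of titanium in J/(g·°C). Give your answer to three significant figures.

c = q / (m ΔT) = 38270 / (549.8 × 135.7)
c = 38270 / 74607.86 = 0.513 J/(g·°C)

c = 0.513 J/(g·°C)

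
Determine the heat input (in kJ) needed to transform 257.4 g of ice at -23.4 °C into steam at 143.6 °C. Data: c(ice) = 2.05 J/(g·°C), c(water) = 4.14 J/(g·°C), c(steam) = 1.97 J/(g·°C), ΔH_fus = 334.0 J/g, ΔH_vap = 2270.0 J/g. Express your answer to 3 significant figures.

q = 811 kJ

q1 (heat ice -23.4→0.0 °C): 257.4 × 2.05 × 23.4 = 12347 J
q2 (melt at 0 °C): 257.4 × 334.0 = 85972 J
q3 (heat water 0.0→100.0 °C): 257.4 × 4.14 × 100.0 = 106564 J
q4 (vaporize at 100 °C): 257.4 × 2270.0 = 584298 J
q5 (heat steam 100.0→143.6 °C): 257.4 × 1.97 × 43.6 = 22109 J
Total: 12347 + 85972 + 106564 + 584298 + 22109 = 811290 J = 811 kJ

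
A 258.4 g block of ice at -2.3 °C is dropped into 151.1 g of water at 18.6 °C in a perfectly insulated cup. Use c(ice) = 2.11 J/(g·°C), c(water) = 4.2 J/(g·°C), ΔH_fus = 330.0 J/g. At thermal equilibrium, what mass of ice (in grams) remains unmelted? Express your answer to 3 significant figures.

Heat to warm all ice to 0 °C: 258.4×2.11×2.3 = 1254.0 J
Heat released by water cooling to 0 °C: 151.1×4.2×18.6 = 11804 J
11804 J < 1254.0 + 258.4×330.0 = 86526.0 J, so not all ice melts; final T = 0 °C.
Heat left for melting: 11804 − 1254.0 = 10550.0 J
Mass melted = 10550.0 / 330.0 = 31.97 g
Ice remaining = 258.4 − 31.97 = 226.43 g

m_ice remaining = 226 g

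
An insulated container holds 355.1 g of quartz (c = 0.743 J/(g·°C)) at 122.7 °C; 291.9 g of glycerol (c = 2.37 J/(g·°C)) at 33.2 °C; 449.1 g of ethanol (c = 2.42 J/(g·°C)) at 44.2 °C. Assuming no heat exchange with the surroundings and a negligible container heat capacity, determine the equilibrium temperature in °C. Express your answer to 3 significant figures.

Σ mᵢcᵢ(T − Tᵢ) = 0  ⇒  T = Σ mᵢcᵢTᵢ / Σ mᵢcᵢ
Σ mᵢcᵢ = 355.1×0.743 + 291.9×2.37 + 449.1×2.42 = 2042.4643
Σ mᵢcᵢTᵢ = 263.8393×122.7 + 691.803×33.2 + 1086.822×44.2 = 103380
T = 103380 / 2042.4643 = 50.62 °C

T_f = 50.6 °C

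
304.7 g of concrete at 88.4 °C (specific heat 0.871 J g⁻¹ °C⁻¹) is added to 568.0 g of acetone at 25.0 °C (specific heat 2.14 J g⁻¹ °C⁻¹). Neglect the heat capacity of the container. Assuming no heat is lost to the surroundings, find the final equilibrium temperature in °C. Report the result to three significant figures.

Heat lost by concrete = heat gained by acetone.
(304.7)(0.871)(88.4 − T) = (568.0)(2.14)(T − 25.0)
265.3937 (88.4 − T) = 1215.52 (T − 25.0)
23461 − 265.3937 T = 1215.52 T − 30388
53849 = 1480.9137 T
T = 36.36 °C

T_f = 36.4 °C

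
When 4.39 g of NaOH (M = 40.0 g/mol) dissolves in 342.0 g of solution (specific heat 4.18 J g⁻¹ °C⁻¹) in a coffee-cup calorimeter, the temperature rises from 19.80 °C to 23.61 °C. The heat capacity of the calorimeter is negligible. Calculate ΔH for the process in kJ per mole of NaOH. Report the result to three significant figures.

|ΔT| = |23.61 − 19.80| = 3.81 °C
|q_surr| = (342.0 × 4.18) × 3.81 = 1429.56 × 3.81 = 5447 J
n(NaOH) = 4.39 / 40.0 = 0.1098 mol
Temperature rose, so q_rxn = −|q_surr| = -5.447 kJ
ΔH = q_rxn / n = -49.61 kJ/mol

ΔH = -49.6 kJ/mol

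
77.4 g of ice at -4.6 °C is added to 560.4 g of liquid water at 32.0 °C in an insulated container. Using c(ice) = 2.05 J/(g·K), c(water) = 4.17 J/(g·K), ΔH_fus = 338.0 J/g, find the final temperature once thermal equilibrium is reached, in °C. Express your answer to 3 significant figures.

T_f = 18.0 °C

Heat to bring ice to 0 °C and melt it: q₁ = 77.4×2.05×4.6 + 77.4×338.0 = 26891 J
Heat the water can supply cooling to 0 °C: 560.4×4.17×32.0 = 74779.8 J > q₁, so all ice melts.
Energy balance: 560.4×4.17×(32.0 − T) = 26891 + 77.4×4.17×(T − 0)
2336.868(32.0 − T) = 26891 + 322.758 T
74779.8 − 26891 = 2659.626 T
T = 47888.8 / 2659.626 = 18.01 °C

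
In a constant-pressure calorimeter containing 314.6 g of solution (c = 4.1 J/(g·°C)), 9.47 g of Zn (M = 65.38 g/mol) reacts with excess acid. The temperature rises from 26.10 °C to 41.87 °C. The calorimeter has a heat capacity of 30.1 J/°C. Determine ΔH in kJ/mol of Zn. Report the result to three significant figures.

|ΔT| = |41.87 − 26.10| = 15.77 °C
|q_surr| = (314.6 × 4.1 + 30.1) × 15.77 = 1319.96 × 15.77 = 20820 J
n(Zn) = 9.47 / 65.38 = 0.1448 mol
Temperature rose, so q_rxn = −|q_surr| = -20.82 kJ
ΔH = q_rxn / n = -143.8 kJ/mol

ΔH = -144 kJ/mol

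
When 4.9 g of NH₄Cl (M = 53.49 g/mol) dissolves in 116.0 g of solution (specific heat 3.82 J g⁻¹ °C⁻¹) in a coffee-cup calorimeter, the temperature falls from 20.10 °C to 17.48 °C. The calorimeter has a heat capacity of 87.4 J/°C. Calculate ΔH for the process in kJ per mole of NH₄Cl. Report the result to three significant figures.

ΔH = 15.2 kJ/mol

|ΔT| = |17.48 − 20.10| = 2.62 °C
|q_surr| = (116.0 × 3.82 + 87.4) × 2.62 = 530.52 × 2.62 = 1390 J
n(NH₄Cl) = 4.9 / 53.49 = 0.09161 mol
Temperature fell, so q_rxn = +|q_surr| = 1.390 kJ
ΔH = q_rxn / n = 15.17 kJ/mol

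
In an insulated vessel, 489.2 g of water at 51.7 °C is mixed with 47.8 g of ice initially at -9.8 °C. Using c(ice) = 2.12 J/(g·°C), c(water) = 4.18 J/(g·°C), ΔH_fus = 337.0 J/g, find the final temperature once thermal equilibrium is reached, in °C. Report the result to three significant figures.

T_f = 39.5 °C

Heat to bring ice to 0 °C and melt it: q₁ = 47.8×2.12×9.8 + 47.8×337.0 = 17102 J
Heat the water can supply cooling to 0 °C: 489.2×4.18×51.7 = 105719 J > q₁, so all ice melts.
Energy balance: 489.2×4.18×(51.7 − T) = 17102 + 47.8×4.18×(T − 0)
2044.856(51.7 − T) = 17102 + 199.804 T
105719 − 17102 = 2244.660 T
T = 88617 / 2244.660 = 39.48 °C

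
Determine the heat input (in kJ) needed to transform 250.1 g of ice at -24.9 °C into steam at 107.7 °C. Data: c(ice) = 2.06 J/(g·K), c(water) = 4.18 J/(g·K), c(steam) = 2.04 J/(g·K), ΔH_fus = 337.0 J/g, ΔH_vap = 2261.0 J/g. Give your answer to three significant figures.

q = 771 kJ

q1 (heat ice -24.9→0.0 °C): 250.1 × 2.06 × 24.9 = 12829 J
q2 (melt at 0 °C): 250.1 × 337.0 = 84284 J
q3 (heat water 0.0→100.0 °C): 250.1 × 4.18 × 100.0 = 104542 J
q4 (vaporize at 100 °C): 250.1 × 2261.0 = 565476 J
q5 (heat steam 100.0→107.7 °C): 250.1 × 2.04 × 7.7 = 3929 J
Total: 12829 + 84284 + 104542 + 565476 + 3929 = 771060 J = 771 kJ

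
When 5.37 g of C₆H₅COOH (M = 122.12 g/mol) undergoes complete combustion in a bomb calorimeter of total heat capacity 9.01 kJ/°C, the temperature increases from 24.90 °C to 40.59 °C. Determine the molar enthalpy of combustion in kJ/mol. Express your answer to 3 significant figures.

ΔT = 40.59 − 24.90 = 15.69 °C
q_cal = C_cal × ΔT = 9.01 × 15.69 = 141.3669 kJ
n = 5.37 / 122.12 = 0.043973 mol
q_rxn = −q_cal = -141.3669 kJ
ΔH = -141.3669 / 0.043973 = -3214.9 kJ/mol

ΔH = -3210 kJ/mol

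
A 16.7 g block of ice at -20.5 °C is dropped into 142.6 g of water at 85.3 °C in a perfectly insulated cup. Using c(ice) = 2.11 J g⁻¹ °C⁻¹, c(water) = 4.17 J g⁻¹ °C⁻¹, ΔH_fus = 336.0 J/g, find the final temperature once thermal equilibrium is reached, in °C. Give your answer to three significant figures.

T_f = 66.8 °C

Heat to bring ice to 0 °C and melt it: q₁ = 16.7×2.11×20.5 + 16.7×336.0 = 6333.6 J
Heat the water can supply cooling to 0 °C: 142.6×4.17×85.3 = 50723.0 J > q₁, so all ice melts.
Energy balance: 142.6×4.17×(85.3 − T) = 6333.6 + 16.7×4.17×(T − 0)
594.642(85.3 − T) = 6333.6 + 69.639 T
50723.0 − 6333.6 = 664.281 T
T = 44389.4 / 664.281 = 66.82 °C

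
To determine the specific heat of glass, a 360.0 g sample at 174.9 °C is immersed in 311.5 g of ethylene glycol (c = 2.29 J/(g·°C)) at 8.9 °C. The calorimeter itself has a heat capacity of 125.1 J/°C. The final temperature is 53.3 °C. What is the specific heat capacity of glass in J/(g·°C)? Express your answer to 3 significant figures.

q_gained = (311.5 × 2.29 + 125.1) × (53.3 − 8.9) = 37230 J
q_lost = 360.0 × c × (174.9 − 53.3) = 43776 c
Set equal: c = 37230 / 43776 = 0.850 J/(g·°C)

c = 0.850 J/(g·°C)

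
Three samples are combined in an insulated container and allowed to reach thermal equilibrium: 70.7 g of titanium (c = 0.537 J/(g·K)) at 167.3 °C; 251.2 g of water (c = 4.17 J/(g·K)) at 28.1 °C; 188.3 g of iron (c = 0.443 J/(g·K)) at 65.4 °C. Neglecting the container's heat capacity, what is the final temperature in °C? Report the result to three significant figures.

T_f = 35.3 °C

Σ mᵢcᵢ(T − Tᵢ) = 0  ⇒  T = Σ mᵢcᵢTᵢ / Σ mᵢcᵢ
Σ mᵢcᵢ = 70.7×0.537 + 251.2×4.17 + 188.3×0.443 = 1168.8868
Σ mᵢcᵢTᵢ = 37.9659×167.3 + 1047.504×28.1 + 83.4169×65.4 = 41242
T = 41242 / 1168.8868 = 35.28 °C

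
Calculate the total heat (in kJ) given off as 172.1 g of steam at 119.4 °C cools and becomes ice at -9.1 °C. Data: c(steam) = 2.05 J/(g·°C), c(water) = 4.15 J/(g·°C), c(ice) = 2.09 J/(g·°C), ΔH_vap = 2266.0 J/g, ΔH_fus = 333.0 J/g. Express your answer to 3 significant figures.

q = 529 kJ

q1 (cool steam 119.4→100 °C): 172.1 × 2.05 × 19.4 = 6844 J
q2 (condense at 100 °C): 172.1 × 2266.0 = 389979 J
q3 (cool water 100→0 °C): 172.1 × 4.15 × 100.0 = 71422 J
q4 (freeze at 0 °C): 172.1 × 333.0 = 57309 J
q5 (cool ice 0→-9.1 °C): 172.1 × 2.09 × 9.1 = 3273 J
Total: 6844 + 389979 + 71422 + 57309 + 3273 = 528827 J = 529 kJ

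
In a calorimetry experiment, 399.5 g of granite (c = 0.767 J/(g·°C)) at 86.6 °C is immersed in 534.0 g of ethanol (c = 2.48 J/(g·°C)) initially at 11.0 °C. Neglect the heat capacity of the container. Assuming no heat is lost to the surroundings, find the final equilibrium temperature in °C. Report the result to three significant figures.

T_f = 25.2 °C

Heat lost by granite = heat gained by ethanol.
(399.5)(0.767)(86.6 − T) = (534.0)(2.48)(T − 11.0)
306.4165 (86.6 − T) = 1324.32 (T − 11.0)
26536 − 306.4165 T = 1324.32 T − 14568
41104 = 1630.7365 T
T = 25.21 °C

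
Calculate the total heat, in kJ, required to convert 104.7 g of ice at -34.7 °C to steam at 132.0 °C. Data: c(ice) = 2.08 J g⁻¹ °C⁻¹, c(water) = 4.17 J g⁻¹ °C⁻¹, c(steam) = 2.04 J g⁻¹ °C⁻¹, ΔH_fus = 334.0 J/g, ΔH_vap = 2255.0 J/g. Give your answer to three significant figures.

q1 (heat ice -34.7→0.0 °C): 104.7 × 2.08 × 34.7 = 7557 J
q2 (melt at 0 °C): 104.7 × 334.0 = 34970 J
q3 (heat water 0.0→100.0 °C): 104.7 × 4.17 × 100.0 = 43660 J
q4 (vaporize at 100 °C): 104.7 × 2255.0 = 236099 J
q5 (heat steam 100.0→132.0 °C): 104.7 × 2.04 × 32.0 = 6835 J
Total: 7557 + 34970 + 43660 + 236099 + 6835 = 329121 J = 329 kJ

q = 329 kJ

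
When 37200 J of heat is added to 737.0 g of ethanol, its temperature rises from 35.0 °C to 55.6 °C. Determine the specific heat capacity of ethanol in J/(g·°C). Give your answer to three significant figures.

c = q / (m ΔT) = 37200 / (737.0 × 20.6)
c = 37200 / 15182.2 = 2.45 J/(g·°C)

c = 2.45 J/(g·°C)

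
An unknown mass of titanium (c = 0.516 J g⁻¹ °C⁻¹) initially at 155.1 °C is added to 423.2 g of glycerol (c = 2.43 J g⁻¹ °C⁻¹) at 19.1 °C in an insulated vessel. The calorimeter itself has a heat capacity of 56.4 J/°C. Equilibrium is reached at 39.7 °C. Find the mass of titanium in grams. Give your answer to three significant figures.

q_gained = (423.2 × 2.43 + 56.4) × (39.7 − 19.1) = 22350 J
q_lost = m × 0.516 × (155.1 − 39.7) = 59.5464 m
m = 22350 / 59.5464 = 375 g

m = 375 g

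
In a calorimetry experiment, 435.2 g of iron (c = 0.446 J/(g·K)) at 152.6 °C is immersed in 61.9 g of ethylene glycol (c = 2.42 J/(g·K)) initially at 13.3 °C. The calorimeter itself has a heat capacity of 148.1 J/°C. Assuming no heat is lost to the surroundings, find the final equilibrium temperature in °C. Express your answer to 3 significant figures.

Heat lost by iron = heat gained by ethylene glycol + calorimeter.
(435.2)(0.446)(152.6 − T) = [(61.9)(2.42) + 148.1](T − 13.3)
194.0992 (152.6 − T) = 297.898 (T − 13.3)
29620 − 194.0992 T = 297.898 T − 3962.0
33582.0 = 491.9972 T
T = 68.26 °C

T_f = 68.3 °C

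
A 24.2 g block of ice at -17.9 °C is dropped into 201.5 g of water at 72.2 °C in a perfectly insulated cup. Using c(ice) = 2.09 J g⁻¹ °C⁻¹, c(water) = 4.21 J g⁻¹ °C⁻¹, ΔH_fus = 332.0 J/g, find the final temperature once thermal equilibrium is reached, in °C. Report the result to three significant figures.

T_f = 55.1 °C

Heat to bring ice to 0 °C and melt it: q₁ = 24.2×2.09×17.9 + 24.2×332.0 = 8939.7 J
Heat the water can supply cooling to 0 °C: 201.5×4.21×72.2 = 61248.3 J > q₁, so all ice melts.
Energy balance: 201.5×4.21×(72.2 − T) = 8939.7 + 24.2×4.21×(T − 0)
848.315(72.2 − T) = 8939.7 + 101.882 T
61248.3 − 8939.7 = 950.197 T
T = 52308.6 / 950.197 = 55.05 °C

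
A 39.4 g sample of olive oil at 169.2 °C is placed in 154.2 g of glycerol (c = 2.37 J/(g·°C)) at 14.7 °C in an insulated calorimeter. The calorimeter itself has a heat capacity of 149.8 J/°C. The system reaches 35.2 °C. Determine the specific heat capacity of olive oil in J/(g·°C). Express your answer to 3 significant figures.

c = 2.00 J/(g·°C)

q_gained = (154.2 × 2.37 + 149.8) × (35.2 − 14.7) = 10560 J
q_lost = 39.4 × c × (169.2 − 35.2) = 5279.6 c
Set equal: c = 10560 / 5279.6 = 2.00 J/(g·°C)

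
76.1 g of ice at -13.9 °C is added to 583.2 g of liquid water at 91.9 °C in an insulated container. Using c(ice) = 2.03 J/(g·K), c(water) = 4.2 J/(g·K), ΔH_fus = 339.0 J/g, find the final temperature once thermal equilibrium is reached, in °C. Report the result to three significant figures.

T_f = 71.2 °C

Heat to bring ice to 0 °C and melt it: q₁ = 76.1×2.03×13.9 + 76.1×339.0 = 27945 J
Heat the water can supply cooling to 0 °C: 583.2×4.2×91.9 = 225104 J > q₁, so all ice melts.
Energy balance: 583.2×4.2×(91.9 − T) = 27945 + 76.1×4.2×(T − 0)
2449.44(91.9 − T) = 27945 + 319.62 T
225104 − 27945 = 2769.06 T
T = 197159 / 2769.06 = 71.20 °C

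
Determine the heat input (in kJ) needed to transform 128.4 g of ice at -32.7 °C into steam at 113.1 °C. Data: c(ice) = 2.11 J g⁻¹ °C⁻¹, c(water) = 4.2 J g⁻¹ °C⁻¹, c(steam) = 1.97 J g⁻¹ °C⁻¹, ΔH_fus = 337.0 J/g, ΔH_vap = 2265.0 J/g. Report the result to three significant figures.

q = 400 kJ

q1 (heat ice -32.7→0.0 °C): 128.4 × 2.11 × 32.7 = 8859 J
q2 (melt at 0 °C): 128.4 × 337.0 = 43271 J
q3 (heat water 0.0→100.0 °C): 128.4 × 4.2 × 100.0 = 53928 J
q4 (vaporize at 100 °C): 128.4 × 2265.0 = 290826 J
q5 (heat steam 100.0→113.1 °C): 128.4 × 1.97 × 13.1 = 3314 J
Total: 8859 + 43271 + 53928 + 290826 + 3314 = 400198 J = 400 kJ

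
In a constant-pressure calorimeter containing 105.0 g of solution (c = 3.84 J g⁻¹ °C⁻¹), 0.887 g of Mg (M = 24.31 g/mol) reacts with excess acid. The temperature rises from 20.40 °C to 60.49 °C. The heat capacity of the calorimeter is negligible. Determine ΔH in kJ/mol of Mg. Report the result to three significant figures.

|ΔT| = |60.49 − 20.40| = 40.09 °C
|q_surr| = (105.0 × 3.84) × 40.09 = 403.2 × 40.09 = 16160 J
n(Mg) = 0.887 / 24.31 = 0.03649 mol
Temperature rose, so q_rxn = −|q_surr| = -16.16 kJ
ΔH = q_rxn / n = -442.9 kJ/mol

ΔH = -443 kJ/mol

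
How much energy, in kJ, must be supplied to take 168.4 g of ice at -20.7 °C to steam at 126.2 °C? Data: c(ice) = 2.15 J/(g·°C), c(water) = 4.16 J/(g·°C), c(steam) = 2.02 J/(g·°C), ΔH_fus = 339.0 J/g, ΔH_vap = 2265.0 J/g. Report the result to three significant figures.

q1 (heat ice -20.7→0.0 °C): 168.4 × 2.15 × 20.7 = 7495 J
q2 (melt at 0 °C): 168.4 × 339.0 = 57088 J
q3 (heat water 0.0→100.0 °C): 168.4 × 4.16 × 100.0 = 70054 J
q4 (vaporize at 100 °C): 168.4 × 2265.0 = 381426 J
q5 (heat steam 100.0→126.2 °C): 168.4 × 2.02 × 26.2 = 8912 J
Total: 7495 + 57088 + 70054 + 381426 + 8912 = 524975 J = 525 kJ

q = 525 kJ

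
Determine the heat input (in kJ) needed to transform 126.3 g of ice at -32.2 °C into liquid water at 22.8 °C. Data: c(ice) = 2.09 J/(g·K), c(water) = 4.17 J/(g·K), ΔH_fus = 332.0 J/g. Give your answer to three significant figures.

q1 (heat ice -32.2→0.0 °C): 126.3 × 2.09 × 32.2 = 8500 J
q2 (melt at 0 °C): 126.3 × 332.0 = 41932 J
q3 (heat water 0.0→22.8 °C): 126.3 × 4.17 × 22.8 = 12008 J
Total: 8500 + 41932 + 12008 = 62440 J = 62.4 kJ

q = 62.4 kJ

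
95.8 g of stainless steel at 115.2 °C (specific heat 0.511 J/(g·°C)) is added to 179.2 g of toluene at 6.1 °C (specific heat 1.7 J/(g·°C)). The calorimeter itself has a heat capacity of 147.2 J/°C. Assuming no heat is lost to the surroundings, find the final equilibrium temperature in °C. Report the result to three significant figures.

T_f = 16.8 °C

Heat lost by stainless steel = heat gained by toluene + calorimeter.
(95.8)(0.511)(115.2 − T) = [(179.2)(1.7) + 147.2](T − 6.1)
48.9538 (115.2 − T) = 451.84 (T − 6.1)
5639.5 − 48.9538 T = 451.84 T − 2756.2
8395.7 = 500.7938 T
T = 16.76 °C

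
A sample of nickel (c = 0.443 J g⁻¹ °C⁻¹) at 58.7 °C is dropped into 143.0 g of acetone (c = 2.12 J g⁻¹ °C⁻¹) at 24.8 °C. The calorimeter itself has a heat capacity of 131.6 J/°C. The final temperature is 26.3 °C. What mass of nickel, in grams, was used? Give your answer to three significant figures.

m = 45.4 g

q_gained = (143.0 × 2.12 + 131.6) × (26.3 − 24.8) = 652.1 J
q_lost = m × 0.443 × (58.7 − 26.3) = 14.3532 m
m = 652.1 / 14.3532 = 45.4 g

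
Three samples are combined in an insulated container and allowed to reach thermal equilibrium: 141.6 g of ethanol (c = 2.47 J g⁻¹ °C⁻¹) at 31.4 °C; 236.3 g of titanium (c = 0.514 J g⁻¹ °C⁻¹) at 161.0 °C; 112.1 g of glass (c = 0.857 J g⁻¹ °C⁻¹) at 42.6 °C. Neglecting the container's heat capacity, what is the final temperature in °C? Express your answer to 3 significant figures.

T_f = 61.0 °C

Σ mᵢcᵢ(T − Tᵢ) = 0  ⇒  T = Σ mᵢcᵢTᵢ / Σ mᵢcᵢ
Σ mᵢcᵢ = 141.6×2.47 + 236.3×0.514 + 112.1×0.857 = 567.2799
Σ mᵢcᵢTᵢ = 349.752×31.4 + 121.4582×161.0 + 96.0697×42.6 = 34630
T = 34630 / 567.2799 = 61.046 °C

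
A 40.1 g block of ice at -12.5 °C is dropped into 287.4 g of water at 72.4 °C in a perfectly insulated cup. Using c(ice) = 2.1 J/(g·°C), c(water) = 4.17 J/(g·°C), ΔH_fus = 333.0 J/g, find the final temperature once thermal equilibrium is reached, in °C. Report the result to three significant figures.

Heat to bring ice to 0 °C and melt it: q₁ = 40.1×2.1×12.5 + 40.1×333.0 = 14406 J
Heat the water can supply cooling to 0 °C: 287.4×4.17×72.4 = 86768.4 J > q₁, so all ice melts.
Energy balance: 287.4×4.17×(72.4 − T) = 14406 + 40.1×4.17×(T − 0)
1198.458(72.4 − T) = 14406 + 167.217 T
86768.4 − 14406 = 1365.675 T
T = 72362.4 / 1365.675 = 52.99 °C

T_f = 53.0 °C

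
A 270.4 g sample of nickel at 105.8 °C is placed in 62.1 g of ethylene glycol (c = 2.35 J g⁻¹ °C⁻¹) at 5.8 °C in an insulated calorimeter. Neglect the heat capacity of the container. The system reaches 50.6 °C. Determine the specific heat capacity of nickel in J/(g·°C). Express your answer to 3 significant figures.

c = 0.438 J/(g·°C)

q_gained = (62.1 × 2.35) × (50.6 − 5.8) = 6538 J
q_lost = 270.4 × c × (105.8 − 50.6) = 14926.08 c
Set equal: c = 6538 / 14926.08 = 0.438 J/(g·°C)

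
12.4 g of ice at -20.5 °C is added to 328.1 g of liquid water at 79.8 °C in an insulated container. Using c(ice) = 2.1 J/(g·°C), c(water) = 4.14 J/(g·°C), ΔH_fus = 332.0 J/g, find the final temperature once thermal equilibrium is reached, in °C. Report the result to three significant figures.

T_f = 73.6 °C

Heat to bring ice to 0 °C and melt it: q₁ = 12.4×2.1×20.5 + 12.4×332.0 = 4650.6 J
Heat the water can supply cooling to 0 °C: 328.1×4.14×79.8 = 108395 J > q₁, so all ice melts.
Energy balance: 328.1×4.14×(79.8 − T) = 4650.6 + 12.4×4.14×(T − 0)
1358.334(79.8 − T) = 4650.6 + 51.336 T
108395 − 4650.6 = 1409.670 T
T = 103744.4 / 1409.670 = 73.59 °C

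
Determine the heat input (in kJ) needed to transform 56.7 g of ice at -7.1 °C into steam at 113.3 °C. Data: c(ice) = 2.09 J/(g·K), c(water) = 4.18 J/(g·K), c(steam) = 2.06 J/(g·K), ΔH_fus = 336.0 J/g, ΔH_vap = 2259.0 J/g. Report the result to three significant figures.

q1 (heat ice -7.1→0.0 °C): 56.7 × 2.09 × 7.1 = 841 J
q2 (melt at 0 °C): 56.7 × 336.0 = 19051 J
q3 (heat water 0.0→100.0 °C): 56.7 × 4.18 × 100.0 = 23701 J
q4 (vaporize at 100 °C): 56.7 × 2259.0 = 128085 J
q5 (heat steam 100.0→113.3 °C): 56.7 × 2.06 × 13.3 = 1553 J
Total: 841 + 19051 + 23701 + 128085 + 1553 = 173231 J = 173 kJ

q = 173 kJ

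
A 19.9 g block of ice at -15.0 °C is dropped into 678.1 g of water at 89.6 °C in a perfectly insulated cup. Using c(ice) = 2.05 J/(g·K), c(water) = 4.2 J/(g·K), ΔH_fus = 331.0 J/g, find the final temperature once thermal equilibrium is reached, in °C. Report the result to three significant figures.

T_f = 84.6 °C

Heat to bring ice to 0 °C and melt it: q₁ = 19.9×2.05×15.0 + 19.9×331.0 = 7198.8 J
Heat the water can supply cooling to 0 °C: 678.1×4.2×89.6 = 255183 J > q₁, so all ice melts.
Energy balance: 678.1×4.2×(89.6 − T) = 7198.8 + 19.9×4.2×(T − 0)
2848.02(89.6 − T) = 7198.8 + 83.58 T
255183 − 7198.8 = 2931.60 T
T = 247984.2 / 2931.60 = 84.59 °C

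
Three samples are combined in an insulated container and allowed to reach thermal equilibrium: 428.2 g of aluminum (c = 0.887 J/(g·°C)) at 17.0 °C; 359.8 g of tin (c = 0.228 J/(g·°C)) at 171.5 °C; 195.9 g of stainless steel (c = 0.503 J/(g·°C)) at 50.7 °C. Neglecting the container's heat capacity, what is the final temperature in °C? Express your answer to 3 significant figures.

Σ mᵢcᵢ(T − Tᵢ) = 0  ⇒  T = Σ mᵢcᵢTᵢ / Σ mᵢcᵢ
Σ mᵢcᵢ = 428.2×0.887 + 359.8×0.228 + 195.9×0.503 = 560.3855
Σ mᵢcᵢTᵢ = 379.8134×17.0 + 82.0344×171.5 + 98.5377×50.7 = 25522
T = 25522 / 560.3855 = 45.54 °C

T_f = 45.5 °C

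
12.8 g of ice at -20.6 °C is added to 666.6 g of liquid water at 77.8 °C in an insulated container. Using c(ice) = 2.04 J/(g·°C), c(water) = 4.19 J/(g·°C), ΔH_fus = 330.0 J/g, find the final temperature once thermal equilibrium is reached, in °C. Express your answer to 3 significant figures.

T_f = 74.7 °C

Heat to bring ice to 0 °C and melt it: q₁ = 12.8×2.04×20.6 + 12.8×330.0 = 4761.9 J
Heat the water can supply cooling to 0 °C: 666.6×4.19×77.8 = 217300 J > q₁, so all ice melts.
Energy balance: 666.6×4.19×(77.8 − T) = 4761.9 + 12.8×4.19×(T − 0)
2793.054(77.8 − T) = 4761.9 + 53.632 T
217300 − 4761.9 = 2846.686 T
T = 212538.1 / 2846.686 = 74.66 °C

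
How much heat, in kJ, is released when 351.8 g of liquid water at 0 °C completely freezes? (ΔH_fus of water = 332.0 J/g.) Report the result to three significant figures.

q = 117 kJ

q = m × ΔH_fus = 351.8 × 332.0 = 116800 J = 117 kJ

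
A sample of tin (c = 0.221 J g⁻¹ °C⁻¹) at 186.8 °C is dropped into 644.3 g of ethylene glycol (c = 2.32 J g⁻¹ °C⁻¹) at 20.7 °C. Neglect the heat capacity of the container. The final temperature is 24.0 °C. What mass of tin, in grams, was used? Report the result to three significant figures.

m = 137 g

q_gained = (644.3 × 2.32) × (24.0 − 20.7) = 4933 J
q_lost = m × 0.221 × (186.8 − 24.0) = 35.9788 m
m = 4933 / 35.9788 = 137 g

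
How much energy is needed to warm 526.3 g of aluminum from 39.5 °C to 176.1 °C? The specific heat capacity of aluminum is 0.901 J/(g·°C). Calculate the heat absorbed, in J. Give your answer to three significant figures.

q = 64800 J

q = m c ΔT = 526.3 × 0.901 × (176.1 − 39.5)
q = 526.3 × 0.901 × 136.6 = 64780 J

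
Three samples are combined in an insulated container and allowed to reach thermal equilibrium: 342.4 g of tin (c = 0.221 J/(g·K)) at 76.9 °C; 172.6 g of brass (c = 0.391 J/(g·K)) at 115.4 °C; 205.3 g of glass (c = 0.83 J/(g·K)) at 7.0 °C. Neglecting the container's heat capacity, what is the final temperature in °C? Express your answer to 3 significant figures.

T_f = 47.2 °C

Σ mᵢcᵢ(T − Tᵢ) = 0  ⇒  T = Σ mᵢcᵢTᵢ / Σ mᵢcᵢ
Σ mᵢcᵢ = 342.4×0.221 + 172.6×0.391 + 205.3×0.83 = 313.5560
Σ mᵢcᵢTᵢ = 75.6704×76.9 + 67.4866×115.4 + 170.399×7.0 = 14800
T = 14800 / 313.5560 = 47.20 °C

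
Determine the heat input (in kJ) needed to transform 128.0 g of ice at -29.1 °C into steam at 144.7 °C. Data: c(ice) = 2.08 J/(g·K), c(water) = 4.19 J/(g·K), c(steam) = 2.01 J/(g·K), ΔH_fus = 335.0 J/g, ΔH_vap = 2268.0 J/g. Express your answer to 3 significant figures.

q = 406 kJ

q1 (heat ice -29.1→0.0 °C): 128.0 × 2.08 × 29.1 = 7748 J
q2 (melt at 0 °C): 128.0 × 335.0 = 42880 J
q3 (heat water 0.0→100.0 °C): 128.0 × 4.19 × 100.0 = 53632 J
q4 (vaporize at 100 °C): 128.0 × 2268.0 = 290304 J
q5 (heat steam 100.0→144.7 °C): 128.0 × 2.01 × 44.7 = 11500 J
Total: 7748 + 42880 + 53632 + 290304 + 11500 = 406064 J = 406 kJ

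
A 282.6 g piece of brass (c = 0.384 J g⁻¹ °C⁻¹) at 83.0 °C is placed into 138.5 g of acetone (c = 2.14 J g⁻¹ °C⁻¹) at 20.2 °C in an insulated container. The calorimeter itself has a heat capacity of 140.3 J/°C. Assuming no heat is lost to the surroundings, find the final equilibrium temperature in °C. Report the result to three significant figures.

Heat lost by brass = heat gained by acetone + calorimeter.
(282.6)(0.384)(83.0 − T) = [(138.5)(2.14) + 140.3](T − 20.2)
108.5184 (83.0 − T) = 436.69 (T − 20.2)
9007.0 − 108.5184 T = 436.69 T − 8821.1
17828.1 = 545.2084 T
T = 32.70 °C

T_f = 32.7 °C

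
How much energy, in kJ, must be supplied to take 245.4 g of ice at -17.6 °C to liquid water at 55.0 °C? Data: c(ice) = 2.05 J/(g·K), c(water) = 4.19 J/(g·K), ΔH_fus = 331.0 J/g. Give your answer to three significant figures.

q1 (heat ice -17.6→0.0 °C): 245.4 × 2.05 × 17.6 = 8854 J
q2 (melt at 0 °C): 245.4 × 331.0 = 81227 J
q3 (heat water 0.0→55.0 °C): 245.4 × 4.19 × 55.0 = 56552 J
Total: 8854 + 81227 + 56552 = 146633 J = 147 kJ

q = 147 kJ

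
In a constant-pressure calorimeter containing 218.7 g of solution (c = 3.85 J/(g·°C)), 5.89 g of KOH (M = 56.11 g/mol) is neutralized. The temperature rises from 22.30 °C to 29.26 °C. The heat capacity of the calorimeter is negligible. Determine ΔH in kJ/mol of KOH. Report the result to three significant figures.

|ΔT| = |29.26 − 22.30| = 6.96 °C
|q_surr| = (218.7 × 3.85) × 6.96 = 841.995 × 6.96 = 5860 J
n(KOH) = 5.89 / 56.11 = 0.1050 mol
Temperature rose, so q_rxn = −|q_surr| = -5.860 kJ
ΔH = q_rxn / n = -55.81 kJ/mol

ΔH = -55.8 kJ/mol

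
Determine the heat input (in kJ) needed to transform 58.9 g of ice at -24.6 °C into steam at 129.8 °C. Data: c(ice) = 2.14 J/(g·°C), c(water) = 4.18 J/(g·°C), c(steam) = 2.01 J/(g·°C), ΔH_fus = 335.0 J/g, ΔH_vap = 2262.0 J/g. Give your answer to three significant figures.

q = 184 kJ

q1 (heat ice -24.6→0.0 °C): 58.9 × 2.14 × 24.6 = 3101 J
q2 (melt at 0 °C): 58.9 × 335.0 = 19732 J
q3 (heat water 0.0→100.0 °C): 58.9 × 4.18 × 100.0 = 24620 J
q4 (vaporize at 100 °C): 58.9 × 2262.0 = 133232 J
q5 (heat steam 100.0→129.8 °C): 58.9 × 2.01 × 29.8 = 3528 J
Total: 3101 + 19732 + 24620 + 133232 + 3528 = 184213 J = 184 kJ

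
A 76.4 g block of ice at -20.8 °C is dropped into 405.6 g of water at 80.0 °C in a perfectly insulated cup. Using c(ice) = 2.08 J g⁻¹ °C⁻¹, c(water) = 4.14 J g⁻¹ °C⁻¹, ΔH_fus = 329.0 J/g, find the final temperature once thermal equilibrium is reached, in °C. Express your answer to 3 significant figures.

T_f = 53.1 °C

Heat to bring ice to 0 °C and melt it: q₁ = 76.4×2.08×20.8 + 76.4×329.0 = 28441 J
Heat the water can supply cooling to 0 °C: 405.6×4.14×80.0 = 134335 J > q₁, so all ice melts.
Energy balance: 405.6×4.14×(80.0 − T) = 28441 + 76.4×4.14×(T − 0)
1679.184(80.0 − T) = 28441 + 316.296 T
134335 − 28441 = 1995.480 T
T = 105894 / 1995.480 = 53.07 °C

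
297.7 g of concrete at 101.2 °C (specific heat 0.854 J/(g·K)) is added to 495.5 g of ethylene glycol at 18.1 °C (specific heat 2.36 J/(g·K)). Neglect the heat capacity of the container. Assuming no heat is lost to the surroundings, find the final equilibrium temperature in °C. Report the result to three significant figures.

T_f = 32.9 °C

Heat lost by concrete = heat gained by ethylene glycol.
(297.7)(0.854)(101.2 − T) = (495.5)(2.36)(T − 18.1)
254.2358 (101.2 − T) = 1169.38 (T − 18.1)
25729 − 254.2358 T = 1169.38 T − 21166
46895 = 1423.6158 T
T = 32.94 °C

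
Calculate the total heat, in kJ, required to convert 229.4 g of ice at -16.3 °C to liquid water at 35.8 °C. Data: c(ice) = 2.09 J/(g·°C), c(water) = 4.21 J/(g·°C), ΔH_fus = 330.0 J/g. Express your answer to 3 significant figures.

q1 (heat ice -16.3→0.0 °C): 229.4 × 2.09 × 16.3 = 7815 J
q2 (melt at 0 °C): 229.4 × 330.0 = 75702 J
q3 (heat water 0.0→35.8 °C): 229.4 × 4.21 × 35.8 = 34575 J
Total: 7815 + 75702 + 34575 = 118092 J = 118 kJ

q = 118 kJ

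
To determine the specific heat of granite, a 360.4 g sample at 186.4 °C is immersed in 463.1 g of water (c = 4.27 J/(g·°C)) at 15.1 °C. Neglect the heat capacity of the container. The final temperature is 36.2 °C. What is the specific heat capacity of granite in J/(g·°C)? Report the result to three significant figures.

c = 0.771 J/(g·°C)

q_gained = (463.1 × 4.27) × (36.2 − 15.1) = 41720 J
q_lost = 360.4 × c × (186.4 − 36.2) = 54132.08 c
Set equal: c = 41720 / 54132.08 = 0.771 J/(g·°C)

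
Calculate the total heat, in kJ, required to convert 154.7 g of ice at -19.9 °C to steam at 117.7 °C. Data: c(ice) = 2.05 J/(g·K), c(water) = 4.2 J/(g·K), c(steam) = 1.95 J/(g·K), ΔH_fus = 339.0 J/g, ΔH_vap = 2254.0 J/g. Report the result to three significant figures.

q = 478 kJ

q1 (heat ice -19.9→0.0 °C): 154.7 × 2.05 × 19.9 = 6311 J
q2 (melt at 0 °C): 154.7 × 339.0 = 52443 J
q3 (heat water 0.0→100.0 °C): 154.7 × 4.2 × 100.0 = 64974 J
q4 (vaporize at 100 °C): 154.7 × 2254.0 = 348694 J
q5 (heat steam 100.0→117.7 °C): 154.7 × 1.95 × 17.7 = 5339 J
Total: 6311 + 52443 + 64974 + 348694 + 5339 = 477761 J = 478 kJ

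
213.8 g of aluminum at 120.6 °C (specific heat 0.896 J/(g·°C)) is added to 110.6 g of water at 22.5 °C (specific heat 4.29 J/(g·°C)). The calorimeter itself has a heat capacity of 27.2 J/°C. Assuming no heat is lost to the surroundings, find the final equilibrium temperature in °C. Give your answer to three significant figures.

T_f = 49.6 °C

Heat lost by aluminum = heat gained by water + calorimeter.
(213.8)(0.896)(120.6 − T) = [(110.6)(4.29) + 27.2](T − 22.5)
191.5648 (120.6 − T) = 501.674 (T − 22.5)
23103 − 191.5648 T = 501.674 T − 11288
34391 = 693.2388 T
T = 49.61 °C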